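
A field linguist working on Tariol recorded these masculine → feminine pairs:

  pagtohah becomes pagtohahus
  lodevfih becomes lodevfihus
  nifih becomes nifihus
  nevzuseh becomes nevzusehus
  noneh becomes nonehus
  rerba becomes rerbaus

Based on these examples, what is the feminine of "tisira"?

tisiraus

Every pair shown (pagtohah → pagtohahus, lodevfih → lodevfihus, nifih → nifihus, …) follows the same rule: add -us.
So tisira → tisiraus.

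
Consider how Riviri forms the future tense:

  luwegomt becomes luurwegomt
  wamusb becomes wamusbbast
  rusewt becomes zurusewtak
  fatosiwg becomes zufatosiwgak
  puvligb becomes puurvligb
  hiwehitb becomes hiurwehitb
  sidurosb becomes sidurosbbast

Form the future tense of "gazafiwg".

zugazafiwgak

wamusb and hiwehitb both end in -b yet inflect differently (wamusbbast, hiurwehitb), so the final letter is not what conditions the rule; the second-to-last letter is.
"gazafiwg" has second-to-last letter 'w'. The stems whose second-to-last letter is 'w' (fatosiwg → zufatosiwgak, rusewt → zurusewtak) add zu- … -ak around the stem.
The other patterns: stems whose second-to-last letter is 's' double the final consonant and add -ast; stems whose second-to-last letter is 'g', 'm' or 't' insert -ur- after the first vowel.
So gazafiwg → zugazafiwgak.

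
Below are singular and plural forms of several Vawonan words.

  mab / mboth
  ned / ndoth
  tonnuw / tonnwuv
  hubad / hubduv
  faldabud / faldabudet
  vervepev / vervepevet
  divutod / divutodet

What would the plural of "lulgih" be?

ned and hubad both end in -d yet inflect differently (ndoth, hubduv), so the final letter is not what conditions the rule; the number of vowels is.
"lulgih" has 2 vowels. The stems with 2 vowels (tonnuw → tonnwuv, hubad → hubduv) delete the last vowel and add -uv.
The other patterns: stems with 1 vowel delete the last vowel and add -oth; stems with 3 vowels add -et.
So lulgih → lulghuv.

lulghuv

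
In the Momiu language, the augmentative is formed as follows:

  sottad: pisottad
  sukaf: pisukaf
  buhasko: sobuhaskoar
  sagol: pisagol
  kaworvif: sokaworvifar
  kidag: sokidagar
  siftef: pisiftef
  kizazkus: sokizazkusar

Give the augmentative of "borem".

soboremar

sukaf and kaworvif both end in -f yet inflect differently (pisukaf, sokaworvifar), so the final letter is not what conditions the rule; the first letter is.
"borem" begins with b-. The one such stem in the data (buhasko → sobuhaskoar) adds so- … -ar around the stem, so the same rule applies.
So borem → soboremar.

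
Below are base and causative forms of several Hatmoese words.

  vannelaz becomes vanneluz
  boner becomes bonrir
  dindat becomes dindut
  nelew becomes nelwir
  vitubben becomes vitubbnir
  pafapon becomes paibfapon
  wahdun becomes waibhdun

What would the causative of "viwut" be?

viibwut

vitubben and pafapon both end in -n yet inflect differently (vitubbnir, paibfapon), so the final letter is not what conditions the rule; the last vowel is.
"viwut" has last vowel 'u'. The one such stem in the data (wahdun → waibhdun) inserts -ib- after the first vowel (as does pafapon), so the same rule applies.
The other patterns: stems whose last vowel is 'e' delete the last vowel and add -ir; stems whose last vowel is 'a' change the last vowel to 'u'.
So viwut → viibwut.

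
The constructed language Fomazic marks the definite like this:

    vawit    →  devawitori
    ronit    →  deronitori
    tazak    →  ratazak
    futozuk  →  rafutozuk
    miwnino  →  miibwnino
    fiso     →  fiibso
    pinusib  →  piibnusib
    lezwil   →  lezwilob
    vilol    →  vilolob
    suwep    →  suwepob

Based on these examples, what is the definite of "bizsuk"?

vawit and pinusib both have last vowel 'i' yet inflect differently (devawitori, piibnusib), so the last vowel is not what conditions the rule; the final letter is.
"bizsuk" ends in -k. The stems ending in -k (tazak → ratazak, futozuk → rafutozuk) add the prefix ra-.
The other patterns: stems ending in -t add de- … -ori around the stem; stems ending in -b or -o insert -ib- after the first vowel; stems ending in -l or -p add -ob.
So bizsuk → rabizsuk.

rabizsuk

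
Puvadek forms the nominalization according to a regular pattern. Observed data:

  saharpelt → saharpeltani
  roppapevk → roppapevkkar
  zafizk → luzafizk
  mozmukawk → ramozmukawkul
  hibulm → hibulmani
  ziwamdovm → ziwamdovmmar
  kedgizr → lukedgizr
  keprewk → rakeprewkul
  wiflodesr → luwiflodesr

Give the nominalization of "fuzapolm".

fuzapolmani

zafizk and mozmukawk both end in -k yet inflect differently (luzafizk, ramozmukawkul), so the final letter is not what conditions the rule; the second-to-last letter is.
"fuzapolm" has second-to-last letter 'l'. The stems whose second-to-last letter is 'l' (saharpelt → saharpeltani, hibulm → hibulmani) add -ani.
The other patterns: stems whose second-to-last letter is 's' or 'z' add the prefix lu-; stems whose second-to-last letter is 'w' add ra- … -ul around the stem; stems whose second-to-last letter is 'v' double the final consonant and add -ar.
So fuzapolm → fuzapolmani.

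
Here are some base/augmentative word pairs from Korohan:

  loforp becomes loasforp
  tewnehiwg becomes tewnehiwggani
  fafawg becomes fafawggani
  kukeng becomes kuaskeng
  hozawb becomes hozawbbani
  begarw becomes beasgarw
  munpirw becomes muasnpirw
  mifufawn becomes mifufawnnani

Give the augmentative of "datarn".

fafawg and kukeng both end in -g yet inflect differently (fafawggani, kuaskeng), so the final letter is not what conditions the rule; the second-to-last letter is.
"datarn" has second-to-last letter 'r'. The stems whose second-to-last letter is 'r' (munpirw → muasnpirw, begarw → beasgarw, loforp → loasforp) insert -as- after the first vowel.
The other pattern: stems whose second-to-last letter is 'w' double the final consonant and add -ani.
So datarn → daastarn.

daastarn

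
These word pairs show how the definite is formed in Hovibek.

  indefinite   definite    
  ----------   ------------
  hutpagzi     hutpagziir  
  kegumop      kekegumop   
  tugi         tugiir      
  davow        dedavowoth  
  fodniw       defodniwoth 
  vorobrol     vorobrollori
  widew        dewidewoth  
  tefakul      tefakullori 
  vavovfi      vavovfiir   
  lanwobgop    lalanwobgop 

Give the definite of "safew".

desafewoth

"safew" ends in -w. The stems ending in -w (davow → dedavowoth, widew → dewidewoth, fodniw → defodniwoth) add de- … -oth around the stem.
The other patterns: stems ending in -i add -ir; stems ending in -l double the final consonant and add -ori; stems ending in -p repeat the first consonant+vowel as a prefix.
So safew → desafewoth.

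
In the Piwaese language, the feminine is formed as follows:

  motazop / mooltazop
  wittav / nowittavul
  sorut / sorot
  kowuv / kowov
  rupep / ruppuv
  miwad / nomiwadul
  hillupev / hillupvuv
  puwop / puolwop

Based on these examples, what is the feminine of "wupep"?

wuppuv

hillupev and kowuv both end in -v yet inflect differently (hillupvuv, kowov), so the final letter is not what conditions the rule; the last vowel is.
"wupep" has last vowel 'e'. The stems whose last vowel is 'e' (rupep → ruppuv, hillupev → hillupvuv) delete the last vowel and add -uv.
The other patterns: stems whose last vowel is 'u' change the last vowel to 'o'; stems whose last vowel is 'o' insert -ol- after the first vowel; stems whose last vowel is 'a' add no- … -ul around the stem.
So wupep → wuppuv.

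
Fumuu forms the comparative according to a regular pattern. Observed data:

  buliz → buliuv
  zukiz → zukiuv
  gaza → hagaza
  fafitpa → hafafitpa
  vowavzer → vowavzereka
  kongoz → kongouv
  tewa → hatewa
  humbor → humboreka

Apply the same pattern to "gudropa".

hagudropa

"gudropa" ends in -a. The stems ending in -a (tewa → hatewa, fafitpa → hafafitpa, gaza → hagaza) add the prefix ha-.
The other patterns: stems ending in -z drop the final letter and add -uv; stems ending in -r add -eka.
So gudropa → hagudropa.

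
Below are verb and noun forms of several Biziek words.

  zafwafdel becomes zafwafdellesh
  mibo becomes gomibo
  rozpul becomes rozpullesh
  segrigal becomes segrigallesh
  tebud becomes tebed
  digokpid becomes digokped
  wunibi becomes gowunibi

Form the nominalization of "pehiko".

tebud and rozpul both have last vowel 'u' yet inflect differently (tebed, rozpullesh), so the last vowel is not what conditions the rule; the final letter is.
"pehiko" ends in -o. The one such stem in the data (mibo → gomibo) adds the prefix go-, so the same rule applies.
The other patterns: stems ending in -d change the last vowel to 'e'; stems ending in -l double the final consonant and add -esh.
So pehiko → gopehiko.

gopehiko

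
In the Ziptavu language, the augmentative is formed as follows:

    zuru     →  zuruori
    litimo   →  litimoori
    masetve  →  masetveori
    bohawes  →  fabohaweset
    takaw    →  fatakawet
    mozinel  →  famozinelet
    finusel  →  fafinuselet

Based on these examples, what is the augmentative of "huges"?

masetve and bohawes both have last vowel 'e' yet inflect differently (masetveori, fabohaweset), so the last vowel is not what conditions the rule; whether the stem ends in a vowel or a consonant is.
"huges" ends in a consonant. The stems ending in a consonant (bohawes → fabohaweset, takaw → fatakawet, mozinel → famozinelet) add fa- … -et around the stem.
The other pattern: stems ending in a vowel add -ori.
So huges → fahugeset.

fahugeset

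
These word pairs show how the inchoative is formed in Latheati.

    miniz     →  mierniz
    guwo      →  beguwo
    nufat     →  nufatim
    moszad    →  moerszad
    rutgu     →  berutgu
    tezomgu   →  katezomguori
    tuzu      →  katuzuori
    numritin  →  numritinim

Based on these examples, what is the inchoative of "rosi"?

berosi

tezomgu and rutgu both end in -u yet inflect differently (katezomguori, berutgu), so the final letter is not what conditions the rule; the first letter is.
"rosi" begins with r-. The one such stem in the data (rutgu → berutgu) adds the prefix be-, so the same rule applies.
The other patterns: stems beginning with m- insert -er- after the first vowel; stems beginning with t- add ka- … -ori around the stem; stems beginning with n- add -im.
So rosi → berosi.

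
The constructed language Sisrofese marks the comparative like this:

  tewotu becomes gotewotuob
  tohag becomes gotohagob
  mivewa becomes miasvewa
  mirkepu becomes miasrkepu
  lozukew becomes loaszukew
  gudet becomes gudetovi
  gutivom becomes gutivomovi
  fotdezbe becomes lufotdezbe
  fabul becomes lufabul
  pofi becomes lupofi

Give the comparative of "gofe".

tewotu and mirkepu both end in -u yet inflect differently (gotewotuob, miasrkepu), so the final letter is not what conditions the rule; the first letter is.
"gofe" begins with g-. The stems beginning with g- (gudet → gudetovi, gutivom → gutivomovi) add -ovi.
The other patterns: stems beginning with t- add go- … -ob around the stem; stems beginning with l- or m- insert -as- after the first vowel; stems beginning with f- or p- add the prefix lu-.
So gofe → gofeovi.

gofeovi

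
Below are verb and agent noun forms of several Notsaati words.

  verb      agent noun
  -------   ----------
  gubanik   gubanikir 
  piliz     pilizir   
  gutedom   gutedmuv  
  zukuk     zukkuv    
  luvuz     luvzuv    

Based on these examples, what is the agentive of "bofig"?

bofigir

gubanik and zukuk both end in -k yet inflect differently (gubanikir, zukkuv), so the final letter is not what conditions the rule; the last vowel is.
"bofig" has last vowel 'i'. The stems whose last vowel is 'i' (gubanik → gubanikir, piliz → pilizir) add -ir.
The other pattern: stems whose last vowel is 'o' or 'u' delete the last vowel and add -uv.
So bofig → bofigir.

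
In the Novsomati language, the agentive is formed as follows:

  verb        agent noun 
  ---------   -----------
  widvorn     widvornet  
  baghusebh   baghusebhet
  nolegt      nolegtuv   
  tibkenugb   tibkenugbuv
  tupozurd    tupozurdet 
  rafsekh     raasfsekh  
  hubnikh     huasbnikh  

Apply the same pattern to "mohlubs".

mohlubset

hubnikh and baghusebh both end in -h yet inflect differently (huasbnikh, baghusebhet), so the final letter is not what conditions the rule; the second-to-last letter is.
"mohlubs" has second-to-last letter 'b'. The one such stem in the data (baghusebh → baghusebhet) adds -et, so the same rule applies.
So mohlubs → mohlubset.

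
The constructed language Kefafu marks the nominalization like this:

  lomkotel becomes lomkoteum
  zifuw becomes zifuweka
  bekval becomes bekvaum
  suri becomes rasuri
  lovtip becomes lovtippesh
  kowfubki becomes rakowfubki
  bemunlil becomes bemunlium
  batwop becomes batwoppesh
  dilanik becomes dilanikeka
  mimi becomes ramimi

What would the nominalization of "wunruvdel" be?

lovtip and mimi both have last vowel 'i' yet inflect differently (lovtippesh, ramimi), so the last vowel is not what conditions the rule; the final letter is.
"wunruvdel" ends in -l. The stems ending in -l (bemunlil → bemunlium, lomkotel → lomkoteum, bekval → bekvaum) drop the final letter and add -um.
So wunruvdel → wunruvdeum.

wunruvdeum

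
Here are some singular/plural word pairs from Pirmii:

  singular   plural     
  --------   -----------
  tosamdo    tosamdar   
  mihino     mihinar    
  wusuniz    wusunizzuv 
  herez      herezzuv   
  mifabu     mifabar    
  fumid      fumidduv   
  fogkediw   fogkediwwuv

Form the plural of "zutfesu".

zutfesar

"zutfesu" ends in a vowel. The stems ending in a vowel (mifabu → mifabar, tosamdo → tosamdar, mihino → mihinar) drop the final letter and add -ar.
So zutfesu → zutfesar.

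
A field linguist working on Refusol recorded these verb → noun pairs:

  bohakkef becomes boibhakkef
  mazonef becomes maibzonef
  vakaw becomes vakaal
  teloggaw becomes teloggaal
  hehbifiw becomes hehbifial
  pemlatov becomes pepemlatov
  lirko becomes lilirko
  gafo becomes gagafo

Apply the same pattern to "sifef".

siibfef

bohakkef and teloggaw both have 3 vowels yet inflect differently (boibhakkef, teloggaal), so the number of vowels is not what conditions the rule; the final letter is.
"sifef" ends in -f. The stems ending in -f (bohakkef → boibhakkef, mazonef → maibzonef) insert -ib- after the first vowel.
The other patterns: stems ending in -w drop the final letter and add -al; stems ending in -o or -v repeat the first consonant+vowel as a prefix.
So sifef → siibfef.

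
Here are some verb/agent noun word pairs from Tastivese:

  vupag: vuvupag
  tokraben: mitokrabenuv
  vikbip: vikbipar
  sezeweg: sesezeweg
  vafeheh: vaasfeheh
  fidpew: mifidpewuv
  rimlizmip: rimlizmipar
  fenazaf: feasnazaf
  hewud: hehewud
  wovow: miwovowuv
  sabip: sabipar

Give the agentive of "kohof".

koashof

"kohof" ends in -f. The one such stem in the data (fenazaf → feasnazaf) inserts -as- after the first vowel (as does vafeheh), so the same rule applies.
The other patterns: stems ending in -p add -ar; stems ending in -n or -w add mi- … -uv around the stem; stems ending in -d or -g repeat the first consonant+vowel as a prefix.
So kohof → koashof.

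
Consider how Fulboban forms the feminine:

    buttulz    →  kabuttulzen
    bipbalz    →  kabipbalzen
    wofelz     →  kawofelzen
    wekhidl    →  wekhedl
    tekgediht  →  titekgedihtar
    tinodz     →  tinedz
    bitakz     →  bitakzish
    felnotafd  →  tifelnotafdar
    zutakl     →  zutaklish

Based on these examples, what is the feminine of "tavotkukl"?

tavotkuklish

"tavotkukl" has second-to-last letter 'k'. The stems whose second-to-last letter is 'k' (bitakz → bitakzish, zutakl → zutaklish) add -ish.
The other patterns: stems whose second-to-last letter is 'd' change the last vowel to 'e'; stems whose second-to-last letter is 'l' add ka- … -en around the stem; stems whose second-to-last letter is 'f' or 'h' add ti- … -ar around the stem.
So tavotkukl → tavotkuklish.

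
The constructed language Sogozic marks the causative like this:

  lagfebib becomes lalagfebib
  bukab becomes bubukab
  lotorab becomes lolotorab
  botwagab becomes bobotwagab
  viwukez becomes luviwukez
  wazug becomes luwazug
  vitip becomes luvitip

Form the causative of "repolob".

lagfebib and vitip both have last vowel 'i' yet inflect differently (lalagfebib, luvitip), so the last vowel is not what conditions the rule; the final letter is.
"repolob" ends in -b. The stems ending in -b (lagfebib → lalagfebib, bukab → bubukab, lotorab → lolotorab) repeat the first consonant+vowel as a prefix.
The other pattern: stems ending in -g, -p or -z add the prefix lu-.
So repolob → rerepolob.

rerepolob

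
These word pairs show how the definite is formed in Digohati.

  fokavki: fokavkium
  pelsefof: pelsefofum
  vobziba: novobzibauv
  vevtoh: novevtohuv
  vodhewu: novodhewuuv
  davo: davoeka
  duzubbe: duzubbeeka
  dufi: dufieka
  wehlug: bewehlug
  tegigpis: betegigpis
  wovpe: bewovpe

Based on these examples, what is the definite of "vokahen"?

fokavki and dufi both end in -i yet inflect differently (fokavkium, dufieka), so the final letter is not what conditions the rule; the first letter is.
"vokahen" begins with v-. The stems beginning with v- (vobziba → novobzibauv, vevtoh → novevtohuv, vodhewu → novodhewuuv) add no- … -uv around the stem.
So vokahen → novokahenuv.

novokahenuv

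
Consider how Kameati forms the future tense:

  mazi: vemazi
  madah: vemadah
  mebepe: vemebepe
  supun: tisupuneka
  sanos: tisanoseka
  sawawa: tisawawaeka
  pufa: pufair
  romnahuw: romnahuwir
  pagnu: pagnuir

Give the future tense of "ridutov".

sawawa and pufa both end in -a yet inflect differently (tisawawaeka, pufair), so the final letter is not what conditions the rule; the first letter is.
"ridutov" begins with r-. The one such stem in the data (romnahuw → romnahuwir) adds -ir, so the same rule applies.
So ridutov → ridutovir.

ridutovir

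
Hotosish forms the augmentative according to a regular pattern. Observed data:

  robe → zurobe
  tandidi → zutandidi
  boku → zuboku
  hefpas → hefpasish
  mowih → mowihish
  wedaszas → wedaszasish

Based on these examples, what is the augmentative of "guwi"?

tandidi and mowih both have last vowel 'i' yet inflect differently (zutandidi, mowihish), so the last vowel is not what conditions the rule; whether the stem ends in a vowel or a consonant is.
"guwi" ends in a vowel. The stems ending in a vowel (robe → zurobe, tandidi → zutandidi, boku → zuboku) add the prefix zu-.
So guwi → zuguwi.

zuguwi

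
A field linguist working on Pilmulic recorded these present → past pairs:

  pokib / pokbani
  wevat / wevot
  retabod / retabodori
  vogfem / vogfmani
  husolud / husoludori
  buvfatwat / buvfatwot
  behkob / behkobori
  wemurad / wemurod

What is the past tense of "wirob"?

retabod and wemurad both end in -d yet inflect differently (retabodori, wemurod), so the final letter is not what conditions the rule; the last vowel is.
"wirob" has last vowel 'o'. The stems whose last vowel is 'o' (retabod → retabodori, behkob → behkobori) add -ori.
So wirob → wirobori.

wirobori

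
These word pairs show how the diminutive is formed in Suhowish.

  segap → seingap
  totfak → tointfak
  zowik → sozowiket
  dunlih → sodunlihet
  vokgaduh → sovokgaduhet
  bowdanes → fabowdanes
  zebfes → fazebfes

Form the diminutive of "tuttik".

totfak and zowik both end in -k yet inflect differently (tointfak, sozowiket), so the final letter is not what conditions the rule; the last vowel is.
"tuttik" has last vowel 'i'. The stems whose last vowel is 'i' (zowik → sozowiket, dunlih → sodunlihet) add so- … -et around the stem.
The other patterns: stems whose last vowel is 'a' insert -in- after the first vowel; stems whose last vowel is 'e' add the prefix fa-.
So tuttik → sotuttiket.

sotuttiket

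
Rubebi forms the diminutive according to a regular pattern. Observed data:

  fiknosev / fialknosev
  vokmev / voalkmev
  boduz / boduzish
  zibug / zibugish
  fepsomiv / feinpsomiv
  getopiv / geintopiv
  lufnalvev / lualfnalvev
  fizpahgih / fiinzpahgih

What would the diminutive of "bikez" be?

bialkez

lufnalvev and getopiv both end in -v yet inflect differently (lualfnalvev, geintopiv), so the final letter is not what conditions the rule; the last vowel is.
"bikez" has last vowel 'e'. The stems whose last vowel is 'e' (lufnalvev → lualfnalvev, vokmev → voalkmev, fiknosev → fialknosev) insert -al- after the first vowel.
The other patterns: stems whose last vowel is 'i' insert -in- after the first vowel; stems whose last vowel is 'u' add -ish.
So bikez → bialkez.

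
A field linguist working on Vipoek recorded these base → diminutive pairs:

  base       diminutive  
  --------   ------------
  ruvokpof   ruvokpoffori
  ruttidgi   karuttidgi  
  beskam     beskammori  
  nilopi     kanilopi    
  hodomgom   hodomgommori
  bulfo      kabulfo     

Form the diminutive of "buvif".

buviffori

bulfo and ruvokpof both have last vowel 'o' yet inflect differently (kabulfo, ruvokpoffori), so the last vowel is not what conditions the rule; whether the stem ends in a vowel or a consonant is.
"buvif" ends in a consonant. The stems ending in a consonant (ruvokpof → ruvokpoffori, hodomgom → hodomgommori, beskam → beskammori) double the final consonant and add -ori.
So buvif → buviffori.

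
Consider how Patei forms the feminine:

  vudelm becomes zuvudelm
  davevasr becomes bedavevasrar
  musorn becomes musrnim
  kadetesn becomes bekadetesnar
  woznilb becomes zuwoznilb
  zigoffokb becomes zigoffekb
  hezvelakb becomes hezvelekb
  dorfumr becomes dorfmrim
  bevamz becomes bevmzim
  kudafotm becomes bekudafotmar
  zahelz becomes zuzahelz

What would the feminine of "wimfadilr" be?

"wimfadilr" has second-to-last letter 'l'. The stems whose second-to-last letter is 'l' (woznilb → zuwoznilb, vudelm → zuvudelm, zahelz → zuzahelz) add the prefix zu-.
The other patterns: stems whose second-to-last letter is 's' or 't' add be- … -ar around the stem; stems whose second-to-last letter is 'k' change the last vowel to 'e'; stems whose second-to-last letter is 'm' or 'r' delete the last vowel and add -im.
So wimfadilr → zuwimfadilr.

zuwimfadilr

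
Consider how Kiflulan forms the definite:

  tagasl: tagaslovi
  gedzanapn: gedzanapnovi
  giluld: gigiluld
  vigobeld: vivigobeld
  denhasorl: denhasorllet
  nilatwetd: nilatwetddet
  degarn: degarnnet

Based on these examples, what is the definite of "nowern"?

nowernnet

tagasl and denhasorl both end in -l yet inflect differently (tagaslovi, denhasorllet), so the final letter is not what conditions the rule; the second-to-last letter is.
"nowern" has second-to-last letter 'r'. The stems whose second-to-last letter is 'r' (denhasorl → denhasorllet, degarn → degarnnet) double the final consonant and add -et.
So nowern → nowernnet.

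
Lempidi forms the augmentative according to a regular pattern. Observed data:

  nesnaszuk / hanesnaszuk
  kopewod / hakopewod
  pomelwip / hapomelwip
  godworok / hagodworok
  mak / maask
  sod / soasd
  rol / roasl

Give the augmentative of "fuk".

nesnaszuk and mak both end in -k yet inflect differently (hanesnaszuk, maask), so the final letter is not what conditions the rule; the number of vowels is.
"fuk" has 1 vowel. The stems with 1 vowel (mak → maask, sod → soasd, rol → roasl) insert -as- after the first vowel.
So fuk → fuask.

fuask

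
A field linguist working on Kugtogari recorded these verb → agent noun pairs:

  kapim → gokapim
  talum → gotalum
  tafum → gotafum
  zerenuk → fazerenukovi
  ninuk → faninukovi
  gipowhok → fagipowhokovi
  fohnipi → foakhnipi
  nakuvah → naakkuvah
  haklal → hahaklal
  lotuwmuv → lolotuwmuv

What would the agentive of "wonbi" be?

woaknbi

talum and zerenuk both have last vowel 'u' yet inflect differently (gotalum, fazerenukovi), so the last vowel is not what conditions the rule; the final letter is.
"wonbi" ends in -i. The one such stem in the data (fohnipi → foakhnipi) inserts -ak- after the first vowel (as does nakuvah), so the same rule applies.
The other patterns: stems ending in -m add the prefix go-; stems ending in -k add fa- … -ovi around the stem; stems ending in -l or -v repeat the first consonant+vowel as a prefix.
So wonbi → woaknbi.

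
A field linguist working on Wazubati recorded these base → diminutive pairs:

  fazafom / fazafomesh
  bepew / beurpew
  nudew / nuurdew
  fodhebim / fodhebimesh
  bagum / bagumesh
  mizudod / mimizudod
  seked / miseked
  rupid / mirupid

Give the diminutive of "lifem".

lifemesh

"lifem" ends in -m. The stems ending in -m (fazafom → fazafomesh, bagum → bagumesh, fodhebim → fodhebimesh) add -esh.
So lifem → lifemesh.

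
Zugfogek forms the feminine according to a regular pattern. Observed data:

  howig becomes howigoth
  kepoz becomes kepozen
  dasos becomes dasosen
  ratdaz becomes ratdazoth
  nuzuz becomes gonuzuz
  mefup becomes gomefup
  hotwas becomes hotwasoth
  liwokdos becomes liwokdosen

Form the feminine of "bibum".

hotwas and liwokdos both end in -s yet inflect differently (hotwasoth, liwokdosen), so the final letter is not what conditions the rule; the last vowel is.
"bibum" has last vowel 'u'. The stems whose last vowel is 'u' (nuzuz → gonuzuz, mefup → gomefup) add the prefix go-.
The other patterns: stems whose last vowel is 'a' or 'i' add -oth; stems whose last vowel is 'o' add -en.
So bibum → gobibum.

gobibum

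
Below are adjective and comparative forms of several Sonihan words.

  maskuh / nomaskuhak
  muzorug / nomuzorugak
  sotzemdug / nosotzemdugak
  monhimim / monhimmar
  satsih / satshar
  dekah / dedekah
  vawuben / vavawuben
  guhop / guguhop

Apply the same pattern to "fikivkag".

maskuh and satsih both end in -h yet inflect differently (nomaskuhak, satshar), so the final letter is not what conditions the rule; the last vowel is.
"fikivkag" has last vowel 'a'. The one such stem in the data (dekah → dedekah) repeats the first consonant+vowel as a prefix (as do vawuben, guhop), so the same rule applies.
So fikivkag → fifikivkag.

fifikivkag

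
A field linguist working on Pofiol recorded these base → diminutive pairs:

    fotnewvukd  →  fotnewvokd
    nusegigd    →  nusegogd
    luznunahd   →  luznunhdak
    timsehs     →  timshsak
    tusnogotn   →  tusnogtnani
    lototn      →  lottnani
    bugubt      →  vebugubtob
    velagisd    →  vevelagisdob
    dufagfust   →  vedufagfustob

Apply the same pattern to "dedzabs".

vededzabsob

fotnewvukd and luznunahd both end in -d yet inflect differently (fotnewvokd, luznunhdak), so the final letter is not what conditions the rule; the second-to-last letter is.
"dedzabs" has second-to-last letter 'b'. The one such stem in the data (bugubt → vebugubtob) adds ve- … -ob around the stem, so the same rule applies.
So dedzabs → vededzabsob.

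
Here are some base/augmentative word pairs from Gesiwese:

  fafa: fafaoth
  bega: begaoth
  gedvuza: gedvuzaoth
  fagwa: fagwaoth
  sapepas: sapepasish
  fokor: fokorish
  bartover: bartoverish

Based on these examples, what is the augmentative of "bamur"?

bamurish

fafa and sapepas both have last vowel 'a' yet inflect differently (fafaoth, sapepasish), so the last vowel is not what conditions the rule; the final letter is.
"bamur" ends in -r. The stems ending in -r (fokor → fokorish, bartover → bartoverish) add -ish.
So bamur → bamurish.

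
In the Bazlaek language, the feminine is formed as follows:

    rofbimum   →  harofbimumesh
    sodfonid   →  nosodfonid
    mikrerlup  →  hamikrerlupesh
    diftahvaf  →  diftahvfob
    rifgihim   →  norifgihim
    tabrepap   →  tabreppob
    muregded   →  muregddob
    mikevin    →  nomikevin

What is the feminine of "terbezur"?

rifgihim and rofbimum both end in -m yet inflect differently (norifgihim, harofbimumesh), so the final letter is not what conditions the rule; the last vowel is.
"terbezur" has last vowel 'u'. The stems whose last vowel is 'u' (rofbimum → harofbimumesh, mikrerlup → hamikrerlupesh) add ha- … -esh around the stem.
The other patterns: stems whose last vowel is 'i' add the prefix no-; stems whose last vowel is 'a' or 'e' delete the last vowel and add -ob.
So terbezur → haterbezuresh.

haterbezuresh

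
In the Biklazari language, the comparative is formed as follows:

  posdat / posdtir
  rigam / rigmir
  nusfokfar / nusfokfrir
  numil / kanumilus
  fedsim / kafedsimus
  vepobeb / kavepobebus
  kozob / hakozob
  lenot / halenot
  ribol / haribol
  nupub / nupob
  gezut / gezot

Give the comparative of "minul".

minol

rigam and fedsim both end in -m yet inflect differently (rigmir, kafedsimus), so the final letter is not what conditions the rule; the last vowel is.
"minul" has last vowel 'u'. The stems whose last vowel is 'u' (nupub → nupob, gezut → gezot) change the last vowel to 'o'.
The other patterns: stems whose last vowel is 'a' delete the last vowel and add -ir; stems whose last vowel is 'e' or 'i' add ka- … -us around the stem; stems whose last vowel is 'o' add the prefix ha-.
So minul → minol.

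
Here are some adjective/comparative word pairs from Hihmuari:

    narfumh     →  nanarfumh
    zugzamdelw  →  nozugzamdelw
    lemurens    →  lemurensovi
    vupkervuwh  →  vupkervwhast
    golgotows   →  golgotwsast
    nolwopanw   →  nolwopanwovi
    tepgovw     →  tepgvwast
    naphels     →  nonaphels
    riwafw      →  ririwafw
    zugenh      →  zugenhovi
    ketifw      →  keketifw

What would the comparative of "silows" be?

silwsast

nolwopanw and ketifw both end in -w yet inflect differently (nolwopanwovi, keketifw), so the final letter is not what conditions the rule; the second-to-last letter is.
"silows" has second-to-last letter 'w'. The stems whose second-to-last letter is 'w' (vupkervuwh → vupkervwhast, golgotows → golgotwsast) delete the last vowel and add -ast.
The other patterns: stems whose second-to-last letter is 'n' add -ovi; stems whose second-to-last letter is 'f' or 'm' repeat the first consonant+vowel as a prefix; stems whose second-to-last letter is 'l' add the prefix no-.
So silows → silwsast.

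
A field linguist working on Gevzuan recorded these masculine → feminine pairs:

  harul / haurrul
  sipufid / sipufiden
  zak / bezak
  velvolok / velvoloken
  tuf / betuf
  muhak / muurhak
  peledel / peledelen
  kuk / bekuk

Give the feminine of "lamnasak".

"lamnasak" has 3 vowels. The stems with 3 vowels (sipufid → sipufiden, velvolok → velvoloken, peledel → peledelen) add -en.
So lamnasak → lamnasaken.

lamnasaken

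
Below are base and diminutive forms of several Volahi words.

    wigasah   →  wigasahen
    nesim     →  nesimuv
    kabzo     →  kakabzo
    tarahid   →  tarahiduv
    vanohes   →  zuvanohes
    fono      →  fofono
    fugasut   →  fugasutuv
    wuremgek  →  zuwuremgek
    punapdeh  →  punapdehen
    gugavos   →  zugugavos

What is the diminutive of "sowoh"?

sowohen

gugavos and fono both have last vowel 'o' yet inflect differently (zugugavos, fofono), so the last vowel is not what conditions the rule; the final letter is.
"sowoh" ends in -h. The stems ending in -h (punapdeh → punapdehen, wigasah → wigasahen) add -en.
So sowoh → sowohen.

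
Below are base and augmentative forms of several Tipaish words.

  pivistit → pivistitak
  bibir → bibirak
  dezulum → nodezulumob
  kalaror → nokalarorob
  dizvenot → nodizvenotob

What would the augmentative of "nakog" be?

bibir and kalaror both end in -r yet inflect differently (bibirak, nokalarorob), so the final letter is not what conditions the rule; the last vowel is.
"nakog" has last vowel 'o'. The stems whose last vowel is 'o' (kalaror → nokalarorob, dizvenot → nodizvenotob) add no- … -ob around the stem.
The other pattern: stems whose last vowel is 'i' add -ak.
So nakog → nonakogob.

nonakogob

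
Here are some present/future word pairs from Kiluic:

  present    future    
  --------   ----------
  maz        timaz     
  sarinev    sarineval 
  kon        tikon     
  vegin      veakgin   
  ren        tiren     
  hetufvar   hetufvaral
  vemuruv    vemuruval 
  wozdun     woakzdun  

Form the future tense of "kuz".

kon and vegin both end in -n yet inflect differently (tikon, veakgin), so the final letter is not what conditions the rule; the number of vowels is.
"kuz" has 1 vowel. The stems with 1 vowel (kon → tikon, maz → timaz, ren → tiren) add the prefix ti-.
The other patterns: stems with 2 vowels insert -ak- after the first vowel; stems with 3 vowels add -al.
So kuz → tikuz.

tikuz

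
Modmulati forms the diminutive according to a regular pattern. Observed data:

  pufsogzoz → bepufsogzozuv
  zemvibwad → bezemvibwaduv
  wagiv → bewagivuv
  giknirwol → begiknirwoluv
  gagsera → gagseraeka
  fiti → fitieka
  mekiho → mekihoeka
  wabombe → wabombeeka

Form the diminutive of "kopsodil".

bekopsodiluv

zemvibwad and gagsera both have last vowel 'a' yet inflect differently (bezemvibwaduv, gagseraeka), so the last vowel is not what conditions the rule; whether the stem ends in a vowel or a consonant is.
"kopsodil" ends in a consonant. The stems ending in a consonant (pufsogzoz → bepufsogzozuv, zemvibwad → bezemvibwaduv, wagiv → bewagivuv) add be- … -uv around the stem.
The other pattern: stems ending in a vowel add -eka.
So kopsodil → bekopsodiluv.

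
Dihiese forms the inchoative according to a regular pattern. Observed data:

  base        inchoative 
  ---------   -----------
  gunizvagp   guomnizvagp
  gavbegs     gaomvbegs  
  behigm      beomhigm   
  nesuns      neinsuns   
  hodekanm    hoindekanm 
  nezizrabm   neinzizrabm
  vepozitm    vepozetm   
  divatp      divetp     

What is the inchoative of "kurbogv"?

gavbegs and nesuns both end in -s yet inflect differently (gaomvbegs, neinsuns), so the final letter is not what conditions the rule; the second-to-last letter is.
"kurbogv" has second-to-last letter 'g'. The stems whose second-to-last letter is 'g' (gunizvagp → guomnizvagp, gavbegs → gaomvbegs, behigm → beomhigm) insert -om- after the first vowel.
The other patterns: stems whose second-to-last letter is 'b' or 'n' insert -in- after the first vowel; stems whose second-to-last letter is 't' change the last vowel to 'e'.
So kurbogv → kuomrbogv.

kuomrbogv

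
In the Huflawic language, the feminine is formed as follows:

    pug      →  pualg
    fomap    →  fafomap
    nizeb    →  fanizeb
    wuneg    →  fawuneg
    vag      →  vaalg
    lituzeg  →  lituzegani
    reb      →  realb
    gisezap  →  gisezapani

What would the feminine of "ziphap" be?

faziphap

reb and nizeb both end in -b yet inflect differently (realb, fanizeb), so the final letter is not what conditions the rule; the number of vowels is.
"ziphap" has 2 vowels. The stems with 2 vowels (nizeb → fanizeb, fomap → fafomap, wuneg → fawuneg) add the prefix fa-.
So ziphap → faziphap.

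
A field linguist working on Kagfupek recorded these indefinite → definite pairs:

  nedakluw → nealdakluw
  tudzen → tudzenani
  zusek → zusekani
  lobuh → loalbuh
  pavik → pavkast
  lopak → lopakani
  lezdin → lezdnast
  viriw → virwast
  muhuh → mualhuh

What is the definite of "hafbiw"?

hafbwast

nedakluw and viriw both end in -w yet inflect differently (nealdakluw, virwast), so the final letter is not what conditions the rule; the last vowel is.
"hafbiw" has last vowel 'i'. The stems whose last vowel is 'i' (viriw → virwast, pavik → pavkast, lezdin → lezdnast) delete the last vowel and add -ast.
The other patterns: stems whose last vowel is 'u' insert -al- after the first vowel; stems whose last vowel is 'a' or 'e' add -ani.
So hafbiw → hafbwast.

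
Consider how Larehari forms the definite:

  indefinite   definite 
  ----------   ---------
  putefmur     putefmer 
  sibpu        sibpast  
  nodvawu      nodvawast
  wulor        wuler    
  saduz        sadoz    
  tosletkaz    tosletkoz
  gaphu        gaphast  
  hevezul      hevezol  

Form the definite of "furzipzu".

putefmur and gaphu both have last vowel 'u' yet inflect differently (putefmer, gaphast), so the last vowel is not what conditions the rule; the final letter is.
"furzipzu" ends in -u. The stems ending in -u (gaphu → gaphast, nodvawu → nodvawast, sibpu → sibpast) drop the final letter and add -ast.
The other patterns: stems ending in -r change the last vowel to 'e'; stems ending in -l or -z change the last vowel to 'o'.
So furzipzu → furzipzast.

furzipzast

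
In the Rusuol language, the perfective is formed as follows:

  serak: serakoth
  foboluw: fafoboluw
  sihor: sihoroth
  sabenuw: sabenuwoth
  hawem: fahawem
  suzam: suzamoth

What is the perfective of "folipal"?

fafolipal

suzam and hawem both end in -m yet inflect differently (suzamoth, fahawem), so the final letter is not what conditions the rule; the first letter is.
"folipal" begins with f-. The one such stem in the data (foboluw → fafoboluw) adds the prefix fa-, so the same rule applies.
So folipal → fafolipal.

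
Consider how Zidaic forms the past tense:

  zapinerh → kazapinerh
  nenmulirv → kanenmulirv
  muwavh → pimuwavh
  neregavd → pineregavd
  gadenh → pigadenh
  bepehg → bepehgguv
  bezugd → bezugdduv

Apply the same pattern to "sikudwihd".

zapinerh and muwavh both end in -h yet inflect differently (kazapinerh, pimuwavh), so the final letter is not what conditions the rule; the second-to-last letter is.
"sikudwihd" has second-to-last letter 'h'. The one such stem in the data (bepehg → bepehgguv) doubles the final consonant and adds -uv (as does bezugd), so the same rule applies.
The other patterns: stems whose second-to-last letter is 'r' add the prefix ka-; stems whose second-to-last letter is 'n' or 'v' add the prefix pi-.
So sikudwihd → sikudwihdduv.

sikudwihdduv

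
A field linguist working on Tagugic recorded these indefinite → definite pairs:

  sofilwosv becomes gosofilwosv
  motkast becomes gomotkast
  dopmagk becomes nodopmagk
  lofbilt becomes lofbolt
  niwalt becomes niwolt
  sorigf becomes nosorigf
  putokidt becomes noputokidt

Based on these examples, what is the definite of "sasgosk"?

gosasgosk

"sasgosk" has second-to-last letter 's'. The stems whose second-to-last letter is 's' (motkast → gomotkast, sofilwosv → gosofilwosv) add the prefix go-.
The other patterns: stems whose second-to-last letter is 'l' change the last vowel to 'o'; stems whose second-to-last letter is 'd' or 'g' add the prefix no-.
So sasgosk → gosasgosk.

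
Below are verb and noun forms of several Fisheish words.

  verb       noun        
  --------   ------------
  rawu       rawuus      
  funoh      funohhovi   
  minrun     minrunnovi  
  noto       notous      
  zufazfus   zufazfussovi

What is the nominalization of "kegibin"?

kegibinnovi

"kegibin" ends in a consonant. The stems ending in a consonant (minrun → minrunnovi, zufazfus → zufazfussovi, funoh → funohhovi) double the final consonant and add -ovi.
So kegibin → kegibinnovi.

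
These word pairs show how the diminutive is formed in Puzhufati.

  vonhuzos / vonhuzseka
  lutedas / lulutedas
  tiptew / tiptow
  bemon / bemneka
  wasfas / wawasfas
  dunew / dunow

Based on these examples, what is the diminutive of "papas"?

wasfas and vonhuzos both end in -s yet inflect differently (wawasfas, vonhuzseka), so the final letter is not what conditions the rule; the last vowel is.
"papas" has last vowel 'a'. The stems whose last vowel is 'a' (wasfas → wawasfas, lutedas → lulutedas) repeat the first consonant+vowel as a prefix.
So papas → papapas.

papapas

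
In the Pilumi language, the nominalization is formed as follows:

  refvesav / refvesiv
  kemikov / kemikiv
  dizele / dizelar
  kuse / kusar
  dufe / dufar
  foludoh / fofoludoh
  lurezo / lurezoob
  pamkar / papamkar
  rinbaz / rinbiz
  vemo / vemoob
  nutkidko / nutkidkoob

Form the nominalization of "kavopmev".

"kavopmev" ends in -v. The stems ending in -v (refvesav → refvesiv, kemikov → kemikiv) change the last vowel to 'i'.
So kavopmev → kavopmiv.

kavopmiv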